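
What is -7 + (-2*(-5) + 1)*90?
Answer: 983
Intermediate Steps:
-7 + (-2*(-5) + 1)*90 = -7 + (10 + 1)*90 = -7 + 11*90 = -7 + 990 = 983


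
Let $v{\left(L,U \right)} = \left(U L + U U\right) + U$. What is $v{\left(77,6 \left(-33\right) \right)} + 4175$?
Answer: $27935$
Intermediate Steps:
$v{\left(L,U \right)} = U + U^{2} + L U$ ($v{\left(L,U \right)} = \left(L U + U^{2}\right) + U = \left(U^{2} + L U\right) + U = U + U^{2} + L U$)
$v{\left(77,6 \left(-33\right) \right)} + 4175 = 6 \left(-33\right) \left(1 + 77 + 6 \left(-33\right)\right) + 4175 = - 198 \left(1 + 77 - 198\right) + 4175 = \left(-198\right) \left(-120\right) + 4175 = 23760 + 4175 = 27935$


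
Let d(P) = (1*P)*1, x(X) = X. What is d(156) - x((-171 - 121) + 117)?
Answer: 331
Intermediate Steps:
d(P) = P (d(P) = P*1 = P)
d(156) - x((-171 - 121) + 117) = 156 - ((-171 - 121) + 117) = 156 - (-292 + 117) = 156 - 1*(-175) = 156 + 175 = 331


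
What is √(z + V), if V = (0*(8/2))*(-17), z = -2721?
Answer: I*√2721 ≈ 52.163*I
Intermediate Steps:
V = 0 (V = (0*(8*(½)))*(-17) = (0*4)*(-17) = 0*(-17) = 0)
√(z + V) = √(-2721 + 0) = √(-2721) = I*√2721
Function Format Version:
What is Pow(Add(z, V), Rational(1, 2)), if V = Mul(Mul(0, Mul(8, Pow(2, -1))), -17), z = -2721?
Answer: Mul(I, Pow(2721, Rational(1, 2))) ≈ Mul(52.163, I)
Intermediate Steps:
V = 0 (V = Mul(Mul(0, Mul(8, Rational(1, 2))), -17) = Mul(Mul(0, 4), -17) = Mul(0, -17) = 0)
Pow(Add(z, V), Rational(1, 2)) = Pow(Add(-2721, 0), Rational(1, 2)) = Pow(-2721, Rational(1, 2)) = Mul(I, Pow(2721, Rational(1, 2)))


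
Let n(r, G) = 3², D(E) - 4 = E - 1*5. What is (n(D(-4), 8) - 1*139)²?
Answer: 16900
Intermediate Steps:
D(E) = -1 + E (D(E) = 4 + (E - 1*5) = 4 + (E - 5) = 4 + (-5 + E) = -1 + E)
n(r, G) = 9
(n(D(-4), 8) - 1*139)² = (9 - 1*139)² = (9 - 139)² = (-130)² = 16900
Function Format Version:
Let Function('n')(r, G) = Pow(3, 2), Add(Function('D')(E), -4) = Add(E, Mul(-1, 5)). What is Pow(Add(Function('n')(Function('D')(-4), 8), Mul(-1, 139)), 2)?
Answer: 16900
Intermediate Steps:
Function('D')(E) = Add(-1, E) (Function('D')(E) = Add(4, Add(E, Mul(-1, 5))) = Add(4, Add(E, -5)) = Add(4, Add(-5, E)) = Add(-1, E))
Function('n')(r, G) = 9
Pow(Add(Function('n')(Function('D')(-4), 8), Mul(-1, 139)), 2) = Pow(Add(9, Mul(-1, 139)), 2) = Pow(Add(9, -139), 2) = Pow(-130, 2) = 16900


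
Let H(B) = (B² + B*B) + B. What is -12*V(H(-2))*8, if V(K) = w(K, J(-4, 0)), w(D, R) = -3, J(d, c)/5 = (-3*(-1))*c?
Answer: 288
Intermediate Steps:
J(d, c) = 15*c (J(d, c) = 5*((-3*(-1))*c) = 5*(3*c) = 15*c)
H(B) = B + 2*B² (H(B) = (B² + B²) + B = 2*B² + B = B + 2*B²)
V(K) = -3
-12*V(H(-2))*8 = -12*(-3)*8 = 36*8 = 288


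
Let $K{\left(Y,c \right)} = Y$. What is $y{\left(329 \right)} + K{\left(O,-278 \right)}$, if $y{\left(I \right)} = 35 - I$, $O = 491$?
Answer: $197$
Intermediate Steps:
$y{\left(329 \right)} + K{\left(O,-278 \right)} = \left(35 - 329\right) + 491 = -294 + 491 = 197$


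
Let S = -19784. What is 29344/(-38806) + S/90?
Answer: -192594716/873135 ≈ -220.58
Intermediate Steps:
29344/(-38806) + S/90 = 29344/(-38806) - 19784/90 = 29344*(-1/38806) - 19784*1/90 = -14672/19403 - 9892/45 = -192594716/873135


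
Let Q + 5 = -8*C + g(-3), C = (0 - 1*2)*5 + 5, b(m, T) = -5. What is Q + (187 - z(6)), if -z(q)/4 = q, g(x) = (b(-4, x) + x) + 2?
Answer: 240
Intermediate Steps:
g(x) = -3 + x (g(x) = (-5 + x) + 2 = -3 + x)
z(q) = -4*q
C = -5 (C = (0 - 2)*5 + 5 = -2*5 + 5 = -10 + 5 = -5)
Q = 29 (Q = -5 + (-8*(-5) + (-3 - 3)) = -5 + (40 - 6) = -5 + 34 = 29)
Q + (187 - z(6)) = 29 + (187 - (-4)*6) = 29 + (187 - 1*(-24)) = 29 + (187 + 24) = 29 + 211 = 240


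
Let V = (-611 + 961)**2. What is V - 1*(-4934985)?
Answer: 5057485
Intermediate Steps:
V = 122500 (V = 350**2 = 122500)
V - 1*(-4934985) = 122500 - 1*(-4934985) = 122500 + 4934985 = 5057485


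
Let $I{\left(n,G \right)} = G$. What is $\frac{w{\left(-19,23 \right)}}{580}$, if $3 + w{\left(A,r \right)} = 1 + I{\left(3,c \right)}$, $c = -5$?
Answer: $- \frac{7}{580} \approx -0.012069$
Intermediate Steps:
$w{\left(A,r \right)} = -7$ ($w{\left(A,r \right)} = -3 + \left(1 - 5\right) = -3 - 4 = -7$)
$\frac{w{\left(-19,23 \right)}}{580} = - \frac{7}{580}$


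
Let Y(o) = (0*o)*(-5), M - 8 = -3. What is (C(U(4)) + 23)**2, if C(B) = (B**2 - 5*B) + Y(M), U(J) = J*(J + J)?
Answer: 786769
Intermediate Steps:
M = 5 (M = 8 - 3 = 5)
Y(o) = 0 (Y(o) = 0*(-5) = 0)
U(J) = 2*J**2 (U(J) = J*(2*J) = 2*J**2)
C(B) = B**2 - 5*B (C(B) = (B**2 - 5*B) + 0 = B**2 - 5*B)
(C(U(4)) + 23)**2 = ((2*4**2)*(-5 + 2*4**2) + 23)**2 = ((2*16)*(-5 + 2*16) + 23)**2 = (32*(-5 + 32) + 23)**2 = (32*27 + 23)**2 = (864 + 23)**2 = 887**2 = 786769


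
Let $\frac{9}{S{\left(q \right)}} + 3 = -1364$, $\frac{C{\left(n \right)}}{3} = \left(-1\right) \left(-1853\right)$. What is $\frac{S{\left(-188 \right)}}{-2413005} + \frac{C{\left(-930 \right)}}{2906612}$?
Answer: $\frac{6112273448091}{3195895306048340} \approx 0.0019125$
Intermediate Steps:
$C{\left(n \right)} = 5559$ ($C{\left(n \right)} = 3 \left(\left(-1\right) \left(-1853\right)\right) = 3 \cdot 1853 = 5559$)
$S{\left(q \right)} = - \frac{9}{1367}$ ($S{\left(q \right)} = \frac{9}{-3 - 1364} = \frac{9}{-1367} = 9 \left(- \frac{1}{1367}\right) = - \frac{9}{1367}$)
$\frac{S{\left(-188 \right)}}{-2413005} + \frac{C{\left(-930 \right)}}{2906612} = - \frac{9}{1367 \left(-2413005\right)} + \frac{5559}{2906612} = \left(- \frac{9}{1367}\right) \left(- \frac{1}{2413005}\right) + 5559 \cdot \frac{1}{2906612} = \frac{3}{1099525945} + \frac{5559}{2906612} = \frac{6112273448091}{3195895306048340}$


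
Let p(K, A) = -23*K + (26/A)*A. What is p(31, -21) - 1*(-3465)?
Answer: 2778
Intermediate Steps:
p(K, A) = 26 - 23*K (p(K, A) = -23*K + 26 = 26 - 23*K)
p(31, -21) - 1*(-3465) = (26 - 23*31) - 1*(-3465) = (26 - 713) + 3465 = -687 + 3465 = 2778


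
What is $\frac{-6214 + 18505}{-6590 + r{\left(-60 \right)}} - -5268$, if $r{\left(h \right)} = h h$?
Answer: $\frac{15739029}{2990} \approx 5263.9$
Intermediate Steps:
$r{\left(h \right)} = h^{2}$
$\frac{-6214 + 18505}{-6590 + r{\left(-60 \right)}} - -5268 = \frac{-6214 + 18505}{-6590 + \left(-60\right)^{2}} - -5268 = \frac{12291}{-6590 + 3600} + 5268 = \frac{12291}{-2990} + 5268 = 12291 \left(- \frac{1}{2990}\right) + 5268 = - \frac{12291}{2990} + 5268 = \frac{15739029}{2990}$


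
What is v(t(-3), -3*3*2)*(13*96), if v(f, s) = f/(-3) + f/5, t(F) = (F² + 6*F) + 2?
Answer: 5824/5 ≈ 1164.8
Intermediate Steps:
t(F) = 2 + F² + 6*F
v(f, s) = -2*f/15 (v(f, s) = f*(-⅓) + f*(⅕) = -f/3 + f/5 = -2*f/15)
v(t(-3), -3*3*2)*(13*96) = (-2*(2 + (-3)² + 6*(-3))/15)*(13*96) = -2*(2 + 9 - 18)/15*1248 = -2/15*(-7)*1248 = (14/15)*1248 = 5824/5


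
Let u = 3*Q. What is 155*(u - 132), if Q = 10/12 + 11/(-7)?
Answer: -291245/14 ≈ -20803.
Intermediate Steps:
Q = -31/42 (Q = 10*(1/12) + 11*(-⅐) = ⅚ - 11/7 = -31/42 ≈ -0.73810)
u = -31/14 (u = 3*(-31/42) = -31/14 ≈ -2.2143)
155*(u - 132) = 155*(-31/14 - 132) = 155*(-1879/14) = -291245/14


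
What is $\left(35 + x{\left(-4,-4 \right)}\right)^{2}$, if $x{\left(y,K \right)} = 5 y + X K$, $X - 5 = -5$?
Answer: $225$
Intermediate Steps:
$X = 0$ ($X = 5 - 5 = 0$)
$x{\left(y,K \right)} = 5 y$ ($x{\left(y,K \right)} = 5 y + 0 K = 5 y + 0 = 5 y$)
$\left(35 + x{\left(-4,-4 \right)}\right)^{2} = \left(35 + 5 \left(-4\right)\right)^{2} = \left(35 - 20\right)^{2} = 15^{2} = 225$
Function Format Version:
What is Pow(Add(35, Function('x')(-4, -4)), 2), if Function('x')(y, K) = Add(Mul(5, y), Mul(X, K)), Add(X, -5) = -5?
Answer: 225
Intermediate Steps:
X = 0 (X = Add(5, -5) = 0)
Function('x')(y, K) = Mul(5, y) (Function('x')(y, K) = Add(Mul(5, y), Mul(0, K)) = Add(Mul(5, y), 0) = Mul(5, y))
Pow(Add(35, Function('x')(-4, -4)), 2) = Pow(Add(35, Mul(5, -4)), 2) = Pow(Add(35, -20), 2) = Pow(15, 2) = 225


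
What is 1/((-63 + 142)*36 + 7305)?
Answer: 1/10149 ≈ 9.8532e-5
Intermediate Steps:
1/((-63 + 142)*36 + 7305) = 1/(79*36 + 7305) = 1/(2844 + 7305) = 1/10149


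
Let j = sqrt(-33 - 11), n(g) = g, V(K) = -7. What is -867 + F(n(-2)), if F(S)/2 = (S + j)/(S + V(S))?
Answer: -7799/9 - 4*I*sqrt(11)/9 ≈ -866.56 - 1.4741*I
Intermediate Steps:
j = 2*I*sqrt(11) (j = sqrt(-44) = 2*I*sqrt(11) ≈ 6.6332*I)
F(S) = 2*(S + 2*I*sqrt(11))/(-7 + S) (F(S) = 2*((S + 2*I*sqrt(11))/(S - 7)) = 2*((S + 2*I*sqrt(11))/(-7 + S)) = 2*(S + 2*I*sqrt(11))/(-7 + S))
-867 + F(n(-2)) = -867 + 2*(-2 + 2*I*sqrt(11))/(-7 - 2) = -867 + 2*(-2 + 2*I*sqrt(11))/(-9) = -867 + 2*(-1/9)*(-2 + 2*I*sqrt(11)) = -867 + (4/9 - 4*I*sqrt(11)/9) = -7799/9 - 4*I*sqrt(11)/9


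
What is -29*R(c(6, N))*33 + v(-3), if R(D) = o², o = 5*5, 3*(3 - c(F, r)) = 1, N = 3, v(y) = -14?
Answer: -598139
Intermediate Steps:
c(F, r) = 8/3 (c(F, r) = 3 - ⅓*1 = 3 - ⅓ = 8/3)
o = 25
R(D) = 625 (R(D) = 25² = 625)
-29*R(c(6, N))*33 + v(-3) = -29*625*33 - 14 = -18125*33 - 14 = -598125 - 14 = -598139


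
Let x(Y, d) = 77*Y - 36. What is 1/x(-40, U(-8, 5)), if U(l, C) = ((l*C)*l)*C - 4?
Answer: -1/3116 ≈ -0.00032092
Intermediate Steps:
U(l, C) = -4 + C²*l² (U(l, C) = ((C*l)*l)*C - 4 = (C*l²)*C - 4 = C²*l² - 4 = -4 + C²*l²)
x(Y, d) = -36 + 77*Y
1/x(-40, U(-8, 5)) = 1/(-36 + 77*(-40)) = 1/(-36 - 3080) = 1/(-3116) = -1/3116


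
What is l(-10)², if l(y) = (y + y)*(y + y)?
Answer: 160000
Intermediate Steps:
l(y) = 4*y² (l(y) = (2*y)*(2*y) = 4*y²)
l(-10)² = (4*(-10)²)² = (4*100)² = 400² = 160000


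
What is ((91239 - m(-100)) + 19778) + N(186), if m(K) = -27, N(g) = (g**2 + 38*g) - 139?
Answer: 152569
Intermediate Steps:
N(g) = -139 + g**2 + 38*g
((91239 - m(-100)) + 19778) + N(186) = ((91239 - 1*(-27)) + 19778) + (-139 + 186**2 + 38*186) = ((91239 + 27) + 19778) + (-139 + 34596 + 7068) = (91266 + 19778) + 41525 = 111044 + 41525 = 152569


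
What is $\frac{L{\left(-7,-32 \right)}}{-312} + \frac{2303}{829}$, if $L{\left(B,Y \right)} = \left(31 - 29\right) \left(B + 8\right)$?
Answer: $\frac{358439}{129324} \approx 2.7716$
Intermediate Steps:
$L{\left(B,Y \right)} = 16 + 2 B$ ($L{\left(B,Y \right)} = 2 \left(8 + B\right) = 16 + 2 B$)
$\frac{L{\left(-7,-32 \right)}}{-312} + \frac{2303}{829} = \frac{16 + 2 \left(-7\right)}{-312} + \frac{2303}{829} = \left(16 - 14\right) \left(- \frac{1}{312}\right) + 2303 \cdot \frac{1}{829} = 2 \left(- \frac{1}{312}\right) + \frac{2303}{829} = - \frac{1}{156} + \frac{2303}{829} = \frac{358439}{129324}$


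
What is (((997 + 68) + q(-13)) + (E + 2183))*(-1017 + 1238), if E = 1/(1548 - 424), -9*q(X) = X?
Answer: 7264576969/10116 ≈ 7.1813e+5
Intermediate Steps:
q(X) = -X/9
E = 1/1124 ≈ 0.00088968
(((997 + 68) + q(-13)) + (E + 2183))*(-1017 + 1238) = (((997 + 68) - ⅑*(-13)) + (1/1124 + 2183))*(-1017 + 1238) = ((1065 + 13/9) + 2453693/1124)*221 = (9598/9 + 2453693/1124)*221 = (32871389/10116)*221 = 7264576969/10116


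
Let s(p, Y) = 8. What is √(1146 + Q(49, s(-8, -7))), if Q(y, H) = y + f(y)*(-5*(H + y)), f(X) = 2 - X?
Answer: √14590 ≈ 120.79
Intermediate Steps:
Q(y, H) = y + (2 - y)*(-5*H - 5*y) (Q(y, H) = y + (2 - y)*(-5*(H + y)) = y + (2 - y)*(-5*H - 5*y))
√(1146 + Q(49, s(-8, -7))) = √(1146 + (49 + 5*8*(-2 + 49) + 5*49*(-2 + 49))) = √(1146 + (49 + 5*8*47 + 5*49*47)) = √(1146 + (49 + 1880 + 11515)) = √(1146 + 13444) = √14590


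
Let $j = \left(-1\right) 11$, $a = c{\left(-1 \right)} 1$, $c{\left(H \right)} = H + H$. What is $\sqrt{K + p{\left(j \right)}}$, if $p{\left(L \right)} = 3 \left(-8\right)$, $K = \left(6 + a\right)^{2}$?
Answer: $2 i \sqrt{2} \approx 2.8284 i$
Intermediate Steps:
$c{\left(H \right)} = 2 H$
$a = -2$ ($a = 2 \left(-1\right) 1 = \left(-2\right) 1 = -2$)
$K = 16$ ($K = \left(6 - 2\right)^{2} = 4^{2} = 16$)
$j = -11$
$p{\left(L \right)} = -24$
$\sqrt{K + p{\left(j \right)}} = \sqrt{16 - 24} = \sqrt{-8} = 2 i \sqrt{2}$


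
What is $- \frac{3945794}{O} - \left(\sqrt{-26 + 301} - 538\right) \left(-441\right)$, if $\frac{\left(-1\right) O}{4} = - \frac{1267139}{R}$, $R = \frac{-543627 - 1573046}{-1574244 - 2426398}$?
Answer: $- \frac{2405501115176294489}{10138739006476} + 2205 \sqrt{11} \approx -2.2995 \cdot 10^{5}$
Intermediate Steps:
$R = \frac{2116673}{4000642}$ ($R = - \frac{2116673}{-4000642} = \left(-2116673\right) \left(- \frac{1}{4000642}\right) = \frac{2116673}{4000642} \approx 0.52908$)
$O = \frac{20277478012952}{2116673}$ ($O = - 4 \left(- \frac{1267139}{\frac{2116673}{4000642}}\right) = - 4 \left(\left(-1267139\right) \frac{4000642}{2116673}\right) = \left(-4\right) \left(- \frac{5069369503238}{2116673}\right) = \frac{20277478012952}{2116673} \approx 9.5799 \cdot 10^{6}$)
$- \frac{3945794}{O} - \left(\sqrt{-26 + 301} - 538\right) \left(-441\right) = - \frac{3945794}{\frac{20277478012952}{2116673}} - \left(\sqrt{-26 + 301} - 538\right) \left(-441\right) = \left(-3945794\right) \frac{2116673}{20277478012952} - \left(\sqrt{275} - 538\right) \left(-441\right) = - \frac{4175977811681}{10138739006476} - \left(5 \sqrt{11} - 538\right) \left(-441\right) = - \frac{4175977811681}{10138739006476} - \left(-538 + 5 \sqrt{11}\right) \left(-441\right) = - \frac{4175977811681}{10138739006476} - \left(237258 - 2205 \sqrt{11}\right) = - \frac{2405501115176294489}{10138739006476} + 2205 \sqrt{11}$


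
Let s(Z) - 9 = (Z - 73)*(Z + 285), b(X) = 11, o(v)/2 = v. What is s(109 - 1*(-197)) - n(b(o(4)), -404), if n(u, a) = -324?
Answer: 138036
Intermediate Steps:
o(v) = 2*v
s(Z) = 9 + (-73 + Z)*(285 + Z) (s(Z) = 9 + (Z - 73)*(Z + 285) = 9 + (-73 + Z)*(285 + Z))
s(109 - 1*(-197)) - n(b(o(4)), -404) = (-20796 + (109 - 1*(-197))² + 212*(109 - 1*(-197))) - 1*(-324) = (-20796 + (109 + 197)² + 212*(109 + 197)) + 324 = (-20796 + 306² + 212*306) + 324 = (-20796 + 93636 + 64872) + 324 = 137712 + 324 = 138036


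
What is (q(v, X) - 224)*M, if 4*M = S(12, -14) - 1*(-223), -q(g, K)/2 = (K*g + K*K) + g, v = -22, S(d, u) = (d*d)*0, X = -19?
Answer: -193787/2 ≈ -96894.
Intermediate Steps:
S(d, u) = 0 (S(d, u) = d²*0 = 0)
q(g, K) = -2*g - 2*K² - 2*K*g (q(g, K) = -2*((K*g + K*K) + g) = -2*((K*g + K²) + g) = -2*((K² + K*g) + g) = -2*(g + K² + K*g) = -2*g - 2*K² - 2*K*g)
M = 223/4 (M = (0 - 1*(-223))/4 = (0 + 223)/4 = (¼)*223 = 223/4 ≈ 55.750)
(q(v, X) - 224)*M = ((-2*(-22) - 2*(-19)² - 2*(-19)*(-22)) - 224)*(223/4) = ((44 - 2*361 - 836) - 224)*(223/4) = ((44 - 722 - 836) - 224)*(223/4) = (-1514 - 224)*(223/4) = -1738*223/4 = -193787/2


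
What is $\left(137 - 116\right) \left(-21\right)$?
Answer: $-441$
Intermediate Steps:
$\left(137 - 116\right) \left(-21\right) = 21 \left(-21\right) = -441$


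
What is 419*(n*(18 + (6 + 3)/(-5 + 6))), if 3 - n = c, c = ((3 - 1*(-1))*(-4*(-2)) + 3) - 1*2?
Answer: -339390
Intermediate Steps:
c = 33 (c = ((3 + 1)*8 + 3) - 2 = (4*8 + 3) - 2 = (32 + 3) - 2 = 35 - 2 = 33)
n = -30 (n = 3 - 1*33 = 3 - 33 = -30)
419*(n*(18 + (6 + 3)/(-5 + 6))) = 419*(-30*(18 + (6 + 3)/(-5 + 6))) = 419*(-30*(18 + 9/1)) = 419*(-30*(18 + 9*1)) = 419*(-30*(18 + 9)) = 419*(-30*27) = 419*(-810) = -339390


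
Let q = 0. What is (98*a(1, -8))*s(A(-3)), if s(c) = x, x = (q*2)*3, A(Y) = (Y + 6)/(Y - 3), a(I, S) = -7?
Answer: 0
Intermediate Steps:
A(Y) = (6 + Y)/(-3 + Y)
x = 0 (x = (0*2)*3 = 0*3 = 0)
s(c) = 0
(98*a(1, -8))*s(A(-3)) = (98*(-7))*0 = -686*0 = 0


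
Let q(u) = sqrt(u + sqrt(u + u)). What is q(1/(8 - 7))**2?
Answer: 1 + sqrt(2) ≈ 2.4142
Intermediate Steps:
q(u) = sqrt(u + sqrt(2)*sqrt(u)) (q(u) = sqrt(u + sqrt(2*u)) = sqrt(u + sqrt(2)*sqrt(u)))
q(1/(8 - 7))**2 = (sqrt(1/(8 - 7) + sqrt(2)*sqrt(1/(8 - 7))))**2 = (sqrt(1/1 + sqrt(2)*sqrt(1/1)))**2 = (sqrt(1 + sqrt(2)*sqrt(1)))**2 = (sqrt(1 + sqrt(2)*1))**2 = (sqrt(1 + sqrt(2)))**2 = 1 + sqrt(2)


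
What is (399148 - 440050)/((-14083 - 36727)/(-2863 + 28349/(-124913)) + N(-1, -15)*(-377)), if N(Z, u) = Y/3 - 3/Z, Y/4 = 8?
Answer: 21943162304604/2754610765943 ≈ 7.9660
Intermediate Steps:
Y = 32 (Y = 4*8 = 32)
N(Z, u) = 32/3 - 3/Z
(399148 - 440050)/((-14083 - 36727)/(-2863 + 28349/(-124913)) + N(-1, -15)*(-377)) = (399148 - 440050)/((-14083 - 36727)/(-2863 + 28349/(-124913)) + (32/3 - 3/(-1))*(-377)) = -40902/(-50810/(-2863 + 28349*(-1/124913)) + (32/3 - 3*(-1))*(-377)) = -40902/(-50810/(-2863 - 28349/124913) + (32/3 + 3)*(-377)) = -40902/(-50810/(-357654268/124913) + (41/3)*(-377)) = -40902/(-50810*(-124913/357654268) - 15457/3) = -40902/(3173414765/178827134 - 15457/3) = -40902/(-2754610765943/536481402) = -40902*(-536481402/2754610765943) = 21943162304604/2754610765943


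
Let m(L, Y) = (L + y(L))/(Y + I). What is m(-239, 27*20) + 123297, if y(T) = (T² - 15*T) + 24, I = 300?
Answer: 103629971/840 ≈ 1.2337e+5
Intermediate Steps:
y(T) = 24 + T² - 15*T
m(L, Y) = (24 + L² - 14*L)/(300 + Y) (m(L, Y) = (L + (24 + L² - 15*L))/(Y + 300) = (24 + L² - 14*L)/(300 + Y))
m(-239, 27*20) + 123297 = (24 + (-239)² - 14*(-239))/(300 + 27*20) + 123297 = (24 + 57121 + 3346)/(300 + 540) + 123297 = 60491/840 + 123297 = 103629971/840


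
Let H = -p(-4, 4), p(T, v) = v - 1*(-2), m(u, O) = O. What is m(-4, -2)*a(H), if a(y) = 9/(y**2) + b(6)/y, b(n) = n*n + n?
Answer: 27/2 ≈ 13.500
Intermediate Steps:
p(T, v) = 2 + v (p(T, v) = v + 2 = 2 + v)
b(n) = n + n**2 (b(n) = n**2 + n = n + n**2)
H = -6 (H = -(2 + 4) = -1*6 = -6)
a(y) = 9/y**2 + 42/y (a(y) = 9/(y**2) + (6*(1 + 6))/y = 9/y**2 + (6*7)/y = 9/y**2 + 42/y)
m(-4, -2)*a(H) = -6*(3 + 14*(-6))/(-6)**2 = -6*(3 - 84)/36 = -6*(-81)/36 = -2*(-27/4) = 27/2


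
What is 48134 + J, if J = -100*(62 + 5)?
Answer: 41434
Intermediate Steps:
J = -6700 (J = -100*67 = -6700)
48134 + J = 48134 - 6700 = 41434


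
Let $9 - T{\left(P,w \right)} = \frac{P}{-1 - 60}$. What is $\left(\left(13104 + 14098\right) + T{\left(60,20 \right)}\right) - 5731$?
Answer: $\frac{1310340}{61} \approx 21481.0$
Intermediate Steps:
$T{\left(P,w \right)} = 9 + \frac{P}{61}$ ($T{\left(P,w \right)} = 9 - \frac{P}{-1 - 60} = 9 - \frac{P}{-61} = 9 - P \left(- \frac{1}{61}\right) = 9 - - \frac{P}{61} = 9 + \frac{P}{61}$)
$\left(\left(13104 + 14098\right) + T{\left(60,20 \right)}\right) - 5731 = \left(\left(13104 + 14098\right) + \left(9 + \frac{1}{61} \cdot 60\right)\right) - 5731 = \left(27202 + \left(9 + \frac{60}{61}\right)\right) - 5731 = \left(27202 + \frac{609}{61}\right) - 5731 = \frac{1659931}{61} - 5731 = \frac{1310340}{61}$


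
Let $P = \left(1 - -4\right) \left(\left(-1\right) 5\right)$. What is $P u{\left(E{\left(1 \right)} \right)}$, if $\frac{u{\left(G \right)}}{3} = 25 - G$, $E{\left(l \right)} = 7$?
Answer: $-1350$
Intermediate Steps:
$u{\left(G \right)} = 75 - 3 G$ ($u{\left(G \right)} = 3 \left(25 - G\right) = 75 - 3 G$)
$P = -25$ ($P = \left(1 + 4\right) \left(-5\right) = 5 \left(-5\right) = -25$)
$P u{\left(E{\left(1 \right)} \right)} = - 25 \left(75 - 21\right) = \left(-25\right) 54 = -1350$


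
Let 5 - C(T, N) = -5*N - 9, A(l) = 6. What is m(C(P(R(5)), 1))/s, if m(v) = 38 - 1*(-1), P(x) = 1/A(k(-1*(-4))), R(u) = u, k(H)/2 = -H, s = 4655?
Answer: 39/4655 ≈ 0.0083781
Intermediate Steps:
k(H) = -2*H (k(H) = 2*(-H) = -2*H)
P(x) = ⅙ (P(x) = 1/6 = ⅙)
C(T, N) = 14 + 5*N (C(T, N) = 5 - (-5*N - 9) = 5 - (-9 - 5*N) = 5 + (9 + 5*N) = 14 + 5*N)
m(v) = 39 (m(v) = 38 + 1 = 39)
m(C(P(R(5)), 1))/s = 39/4655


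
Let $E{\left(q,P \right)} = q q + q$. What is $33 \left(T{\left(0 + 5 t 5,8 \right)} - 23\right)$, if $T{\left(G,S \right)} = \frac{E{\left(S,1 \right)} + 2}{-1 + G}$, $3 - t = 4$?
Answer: $- \frac{11088}{13} \approx -852.92$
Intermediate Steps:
$t = -1$ ($t = 3 - 4 = -1$)
$E{\left(q,P \right)} = q + q^{2}$ ($E{\left(q,P \right)} = q^{2} + q = q + q^{2}$)
$T{\left(G,S \right)} = \frac{2 + S \left(1 + S\right)}{-1 + G}$ ($T{\left(G,S \right)} = \frac{S \left(1 + S\right) + 2}{-1 + G} = \frac{2 + S \left(1 + S\right)}{-1 + G}$)
$33 \left(T{\left(0 + 5 t 5,8 \right)} - 23\right) = 33 \left(\frac{2 + 8 \left(1 + 8\right)}{-1 + \left(0 + 5 \left(-1\right) 5\right)} - 23\right) = 33 \left(\frac{2 + 8 \cdot 9}{-1 + \left(0 - 25\right)} - 23\right) = 33 \left(\frac{2 + 72}{-1 + \left(0 - 25\right)} - 23\right) = 33 \left(\frac{1}{-1 - 25} \cdot 74 - 23\right) = 33 \left(\frac{1}{-26} \cdot 74 - 23\right) = 33 \left(\left(- \frac{1}{26}\right) 74 - 23\right) = 33 \left(- \frac{37}{13} - 23\right) = 33 \left(- \frac{336}{13}\right) = - \frac{11088}{13}$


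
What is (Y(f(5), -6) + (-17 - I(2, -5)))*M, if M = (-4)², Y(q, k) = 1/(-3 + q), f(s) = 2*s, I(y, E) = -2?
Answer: -1664/7 ≈ -237.71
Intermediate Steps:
M = 16
(Y(f(5), -6) + (-17 - I(2, -5)))*M = (1/(-3 + 2*5) + (-17 - 1*(-2)))*16 = (1/(-3 + 10) + (-17 + 2))*16 = (1/7 - 15)*16 = (⅐ - 15)*16 = -104/7*16 = -1664/7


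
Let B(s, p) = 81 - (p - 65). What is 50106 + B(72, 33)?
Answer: 50219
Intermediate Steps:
B(s, p) = 146 - p (B(s, p) = 81 - (-65 + p) = 81 + (65 - p) = 146 - p)
50106 + B(72, 33) = 50106 + (146 - 1*33) = 50106 + (146 - 33) = 50106 + 113 = 50219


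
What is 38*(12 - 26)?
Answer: -532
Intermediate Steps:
38*(12 - 26) = 38*(-14) = -532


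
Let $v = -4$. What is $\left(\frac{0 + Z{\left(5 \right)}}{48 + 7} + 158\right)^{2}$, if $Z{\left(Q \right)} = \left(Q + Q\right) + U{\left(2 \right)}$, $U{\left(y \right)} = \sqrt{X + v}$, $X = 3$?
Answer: $\frac{\left(8700 + i\right)^{2}}{3025} \approx 25022.0 + 5.7521 i$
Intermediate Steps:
$U{\left(y \right)} = i$ ($U{\left(y \right)} = \sqrt{3 - 4} = \sqrt{-1} = i$)
$Z{\left(Q \right)} = i + 2 Q$ ($Z{\left(Q \right)} = \left(Q + Q\right) + i = 2 Q + i = i + 2 Q$)
$\left(\frac{0 + Z{\left(5 \right)}}{48 + 7} + 158\right)^{2} = \left(\frac{0 + \left(i + 2 \cdot 5\right)}{48 + 7} + 158\right)^{2} = \left(\frac{0 + \left(i + 10\right)}{55} + 158\right)^{2} = \left(\left(0 + \left(10 + i\right)\right) \frac{1}{55} + 158\right)^{2} = \left(\left(10 + i\right) \frac{1}{55} + 158\right)^{2} = \left(\left(\frac{2}{11} + \frac{i}{55}\right) + 158\right)^{2} = \left(\frac{1740}{11} + \frac{i}{55}\right)^{2}$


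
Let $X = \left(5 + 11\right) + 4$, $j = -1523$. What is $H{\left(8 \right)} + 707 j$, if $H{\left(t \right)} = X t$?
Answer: $-1076601$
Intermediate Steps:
$X = 20$ ($X = 16 + 4 = 20$)
$H{\left(t \right)} = 20 t$
$H{\left(8 \right)} + 707 j = 20 \cdot 8 + 707 \left(-1523\right) = 160 - 1076761 = -1076601$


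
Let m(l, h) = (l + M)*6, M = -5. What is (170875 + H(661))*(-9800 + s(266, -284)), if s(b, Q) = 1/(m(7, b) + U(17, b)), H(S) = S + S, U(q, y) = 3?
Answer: -8437595601/5 ≈ -1.6875e+9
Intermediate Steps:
m(l, h) = -30 + 6*l (m(l, h) = (l - 5)*6 = (-5 + l)*6 = -30 + 6*l)
H(S) = 2*S
s(b, Q) = 1/15 (s(b, Q) = 1/((-30 + 6*7) + 3) = 1/((-30 + 42) + 3) = 1/(12 + 3) = 1/15)
(170875 + H(661))*(-9800 + s(266, -284)) = (170875 + 2*661)*(-9800 + 1/15) = (170875 + 1322)*(-146999/15) = 172197*(-146999/15) = -8437595601/5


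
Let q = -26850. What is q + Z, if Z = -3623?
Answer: -30473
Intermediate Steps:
q + Z = -26850 - 3623 = -30473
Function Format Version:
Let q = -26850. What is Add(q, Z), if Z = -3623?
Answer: -30473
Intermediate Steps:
Add(q, Z) = Add(-26850, -3623) = -30473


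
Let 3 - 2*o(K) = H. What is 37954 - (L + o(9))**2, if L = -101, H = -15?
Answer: 29490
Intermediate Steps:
o(K) = 9 (o(K) = 3/2 - 1/2*(-15) = 3/2 + 15/2 = 9)
37954 - (L + o(9))**2 = 37954 - (-101 + 9)**2 = 37954 - 1*(-92)**2 = 37954 - 1*8464 = 37954 - 8464 = 29490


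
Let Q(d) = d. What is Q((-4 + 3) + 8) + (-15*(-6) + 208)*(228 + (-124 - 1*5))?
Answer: 29509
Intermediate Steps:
Q((-4 + 3) + 8) + (-15*(-6) + 208)*(228 + (-124 - 1*5)) = ((-4 + 3) + 8) + (-15*(-6) + 208)*(228 + (-124 - 1*5)) = (-1 + 8) + (90 + 208)*(228 + (-124 - 5)) = 7 + 298*(228 - 129) = 7 + 298*99 = 7 + 29502 = 29509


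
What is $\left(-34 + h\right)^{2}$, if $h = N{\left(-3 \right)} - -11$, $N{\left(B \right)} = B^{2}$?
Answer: $196$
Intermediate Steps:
$h = 20$ ($h = \left(-3\right)^{2} - -11 = 9 + 11 = 20$)
$\left(-34 + h\right)^{2} = \left(-34 + 20\right)^{2} = \left(-14\right)^{2} = 196$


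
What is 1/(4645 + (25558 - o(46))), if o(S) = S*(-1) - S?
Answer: 1/30295 ≈ 3.3009e-5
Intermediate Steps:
o(S) = -2*S (o(S) = -S - S = -2*S)
1/(4645 + (25558 - o(46))) = 1/(4645 + (25558 - (-2)*46)) = 1/(4645 + (25558 - 1*(-92))) = 1/(4645 + (25558 + 92)) = 1/(4645 + 25650) = 1/30295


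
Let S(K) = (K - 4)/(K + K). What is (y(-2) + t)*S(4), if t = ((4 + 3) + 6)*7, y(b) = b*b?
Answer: 0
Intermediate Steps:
y(b) = b²
S(K) = (-4 + K)/(2*K) (S(K) = (-4 + K)/((2*K)) = (-4 + K)*(1/(2*K)) = (-4 + K)/(2*K))
t = 91 (t = (7 + 6)*7 = 13*7 = 91)
(y(-2) + t)*S(4) = ((-2)² + 91)*((½)*(-4 + 4)/4) = (4 + 91)*((½)*(¼)*0) = 95*0 = 0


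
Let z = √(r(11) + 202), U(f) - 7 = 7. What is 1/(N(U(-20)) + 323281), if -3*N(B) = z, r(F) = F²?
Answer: 2909529/940595444326 + 3*√323/940595444326 ≈ 3.0933e-6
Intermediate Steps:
U(f) = 14 (U(f) = 7 + 7 = 14)
z = √323 (z = √(11² + 202) = √(121 + 202) = √323 ≈ 17.972)
N(B) = -√323/3
1/(N(U(-20)) + 323281) = 1/(-√323/3 + 323281) = 1/(323281 - √323/3)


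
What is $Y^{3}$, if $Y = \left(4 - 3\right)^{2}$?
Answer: $1$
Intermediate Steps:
$Y = 1$ ($Y = 1^{2} = 1$)
$Y^{3} = 1^{3} = 1$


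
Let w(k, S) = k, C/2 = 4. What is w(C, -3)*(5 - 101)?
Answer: -768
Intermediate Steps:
C = 8 (C = 2*4 = 8)
w(C, -3)*(5 - 101) = 8*(5 - 101) = 8*(-96) = -768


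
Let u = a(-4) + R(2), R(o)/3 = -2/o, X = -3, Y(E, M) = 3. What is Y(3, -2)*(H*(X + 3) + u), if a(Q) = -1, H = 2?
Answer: -12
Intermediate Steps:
R(o) = -6/o (R(o) = 3*(-2/o) = -6/o)
u = -4 (u = -1 - 6/2 = -1 - 6*½ = -1 - 3 = -4)
Y(3, -2)*(H*(X + 3) + u) = 3*(2*(-3 + 3) - 4) = 3*(2*0 - 4) = 3*(0 - 4) = 3*(-4) = -12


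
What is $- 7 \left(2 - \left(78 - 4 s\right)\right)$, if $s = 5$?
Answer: $392$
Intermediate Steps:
$- 7 \left(2 - \left(78 - 4 s\right)\right) = - 7 \left(2 - \left(78 - 20\right)\right) = - 7 \left(2 - 58\right) = \left(-7\right) \left(-56\right) = 392$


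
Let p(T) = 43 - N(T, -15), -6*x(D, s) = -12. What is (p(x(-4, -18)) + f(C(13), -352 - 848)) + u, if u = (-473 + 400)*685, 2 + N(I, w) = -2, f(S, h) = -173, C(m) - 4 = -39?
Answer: -50131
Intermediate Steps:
C(m) = -35 (C(m) = 4 - 39 = -35)
N(I, w) = -4 (N(I, w) = -2 - 2 = -4)
x(D, s) = 2 (x(D, s) = -1/6*(-12) = 2)
p(T) = 47 (p(T) = 43 - 1*(-4) = 43 + 4 = 47)
u = -50005 (u = -73*685 = -50005)
(p(x(-4, -18)) + f(C(13), -352 - 848)) + u = (47 - 173) - 50005 = -126 - 50005 = -50131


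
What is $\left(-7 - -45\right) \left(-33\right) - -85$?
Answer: $-1169$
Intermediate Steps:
$\left(-7 - -45\right) \left(-33\right) - -85 = \left(-7 + 45\right) \left(-33\right) + 85 = 38 \left(-33\right) + 85 = -1254 + 85 = -1169$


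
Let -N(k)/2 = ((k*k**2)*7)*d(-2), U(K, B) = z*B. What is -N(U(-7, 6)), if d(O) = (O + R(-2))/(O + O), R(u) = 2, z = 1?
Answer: 0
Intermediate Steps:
U(K, B) = B (U(K, B) = 1*B = B)
d(O) = (2 + O)/(2*O) (d(O) = (O + 2)/(O + O) = (2 + O)/((2*O)) = (2 + O)*(1/(2*O)) = (2 + O)/(2*O))
N(k) = 0 (N(k) = -2*(k*k**2)*7*(1/2)*(2 - 2)/(-2) = -2*k**3*7*(1/2)*(-1/2)*0 = -2*7*k**3*0 = -2*0 = 0)
-N(U(-7, 6)) = -1*0 = 0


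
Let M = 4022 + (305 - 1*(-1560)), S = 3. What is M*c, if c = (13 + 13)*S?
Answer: 459186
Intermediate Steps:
M = 5887 (M = 4022 + (305 + 1560) = 4022 + 1865 = 5887)
c = 78 (c = (13 + 13)*3 = 26*3 = 78)
M*c = 5887*78 = 459186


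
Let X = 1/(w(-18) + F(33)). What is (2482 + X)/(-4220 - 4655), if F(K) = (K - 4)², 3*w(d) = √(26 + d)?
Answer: -15799230691/56493998875 + 6*√2/56493998875 ≈ -0.27966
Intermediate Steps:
w(d) = √(26 + d)/3
F(K) = (-4 + K)²
X = 1/(841 + 2*√2/3) (X = 1/(√(26 - 18)/3 + (-4 + 33)²) = 1/(√8/3 + 29²) = 1/((2*√2)/3 + 841) = 1/(2*√2/3 + 841) = 1/(841 + 2*√2/3) ≈ 0.0011877)
(2482 + X)/(-4220 - 4655) = (2482 + (7569/6365521 - 6*√2/6365521))/(-4220 - 4655) = (15799230691/6365521 - 6*√2/6365521)/(-8875) = (15799230691/6365521 - 6*√2/6365521)*(-1/8875) = -15799230691/56493998875 + 6*√2/56493998875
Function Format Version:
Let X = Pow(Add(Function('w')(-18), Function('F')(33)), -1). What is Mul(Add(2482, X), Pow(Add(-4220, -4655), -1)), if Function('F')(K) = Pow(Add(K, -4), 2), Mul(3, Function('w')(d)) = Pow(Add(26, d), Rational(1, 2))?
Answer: Add(Rational(-15799230691, 56493998875), Mul(Rational(6, 56493998875), Pow(2, Rational(1, 2)))) ≈ -0.27966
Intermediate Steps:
Function('w')(d) = Mul(Rational(1, 3), Pow(Add(26, d), Rational(1, 2)))
Function('F')(K) = Pow(Add(-4, K), 2)
X = Pow(Add(841, Mul(Rational(2, 3), Pow(2, Rational(1, 2)))), -1) (X = Pow(Add(Mul(Rational(1, 3), Pow(Add(26, -18), Rational(1, 2))), Pow(Add(-4, 33), 2)), -1) = Pow(Add(Mul(Rational(1, 3), Pow(8, Rational(1, 2))), Pow(29, 2)), -1) = Pow(Add(Mul(Rational(1, 3), Mul(2, Pow(2, Rational(1, 2)))), 841), -1) = Pow(Add(Mul(Rational(2, 3), Pow(2, Rational(1, 2))), 841), -1) = Pow(Add(841, Mul(Rational(2, 3), Pow(2, Rational(1, 2)))), -1) ≈ 0.0011877)
Mul(Add(2482, X), Pow(Add(-4220, -4655), -1)) = Mul(Add(2482, Add(Rational(7569, 6365521), Mul(Rational(-6, 6365521), Pow(2, Rational(1, 2))))), Pow(Add(-4220, -4655), -1)) = Mul(Add(Rational(15799230691, 6365521), Mul(Rational(-6, 6365521), Pow(2, Rational(1, 2)))), Pow(-8875, -1)) = Mul(Add(Rational(15799230691, 6365521), Mul(Rational(-6, 6365521), Pow(2, Rational(1, 2)))), Rational(-1, 8875)) = Add(Rational(-15799230691, 56493998875), Mul(Rational(6, 56493998875), Pow(2, Rational(1, 2))))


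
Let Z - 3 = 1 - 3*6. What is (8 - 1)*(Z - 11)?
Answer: -175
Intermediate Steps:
Z = -14 (Z = 3 + (1 - 3*6) = 3 + (1 - 18) = 3 - 17 = -14)
(8 - 1)*(Z - 11) = (8 - 1)*(-14 - 11) = 7*(-25) = -175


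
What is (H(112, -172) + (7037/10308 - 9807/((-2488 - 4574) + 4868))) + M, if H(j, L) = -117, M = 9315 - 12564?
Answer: -38004045749/11307876 ≈ -3360.8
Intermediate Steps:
M = -3249
(H(112, -172) + (7037/10308 - 9807/((-2488 - 4574) + 4868))) + M = (-117 + (7037/10308 - 9807/((-2488 - 4574) + 4868))) - 3249 = (-117 + (7037*(1/10308) - 9807/(-7062 + 4868))) - 3249 = (-117 + (7037/10308 - 9807/(-2194))) - 3249 = (-117 + (7037/10308 - 9807*(-1/2194))) - 3249 = (-117 + (7037/10308 + 9807/2194)) - 3249 = (-117 + 58264867/11307876) - 3249 = -1264756625/11307876 - 3249 = -38004045749/11307876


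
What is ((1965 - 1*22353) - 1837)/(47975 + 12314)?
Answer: -22225/60289 ≈ -0.36864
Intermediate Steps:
((1965 - 1*22353) - 1837)/(47975 + 12314) = ((1965 - 22353) - 1837)/60289 = (-20388 - 1837)*(1/60289) = -22225*1/60289 = -22225/60289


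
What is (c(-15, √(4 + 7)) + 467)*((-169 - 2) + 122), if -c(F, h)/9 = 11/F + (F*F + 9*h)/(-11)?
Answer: -1772477/55 - 3969*√11/11 ≈ -33424.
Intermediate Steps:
c(F, h) = -99/F + 9*F²/11 + 81*h/11 (c(F, h) = -9*(11/F + (F*F + 9*h)/(-11)) = -9*(11/F + (F² + 9*h)*(-1/11)) = -9*(11/F + (-9*h/11 - F²/11)) = -9*(11/F - 9*h/11 - F²/11) = -99/F + 9*F²/11 + 81*h/11)
(c(-15, √(4 + 7)) + 467)*((-169 - 2) + 122) = ((9/11)*(-121 - 15*((-15)² + 9*√(4 + 7)))/(-15) + 467)*((-169 - 2) + 122) = ((9/11)*(-1/15)*(-121 - 15*(225 + 9*√11)) + 467)*(-171 + 122) = ((9/11)*(-1/15)*(-121 + (-3375 - 135*√11)) + 467)*(-49) = ((9/11)*(-1/15)*(-3496 - 135*√11) + 467)*(-49) = ((10488/55 + 81*√11/11) + 467)*(-49) = (36173/55 + 81*√11/11)*(-49) = -1772477/55 - 3969*√11/11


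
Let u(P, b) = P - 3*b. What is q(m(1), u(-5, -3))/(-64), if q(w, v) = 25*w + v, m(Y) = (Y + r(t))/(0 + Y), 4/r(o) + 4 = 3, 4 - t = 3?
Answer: 71/64 ≈ 1.1094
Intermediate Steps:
t = 1 (t = 4 - 1*3 = 4 - 3 = 1)
r(o) = -4 (r(o) = 4/(-4 + 3) = 4/(-1) = 4*(-1) = -4)
m(Y) = (-4 + Y)/Y (m(Y) = (Y - 4)/(0 + Y) = (-4 + Y)/Y)
q(w, v) = v + 25*w
q(m(1), u(-5, -3))/(-64) = ((-5 - 3*(-3)) + 25*((-4 + 1)/1))/(-64) = ((-5 + 9) + 25*(1*(-3)))*(-1/64) = (4 + 25*(-3))*(-1/64) = (4 - 75)*(-1/64) = -71*(-1/64) = 71/64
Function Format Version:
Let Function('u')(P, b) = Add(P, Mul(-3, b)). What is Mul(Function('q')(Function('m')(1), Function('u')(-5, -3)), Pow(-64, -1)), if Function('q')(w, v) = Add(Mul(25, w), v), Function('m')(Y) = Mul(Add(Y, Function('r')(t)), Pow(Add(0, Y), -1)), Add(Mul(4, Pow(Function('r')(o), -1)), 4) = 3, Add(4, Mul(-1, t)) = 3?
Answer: Rational(71, 64) ≈ 1.1094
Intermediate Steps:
t = 1 (t = Add(4, Mul(-1, 3)) = Add(4, -3) = 1)
Function('r')(o) = -4 (Function('r')(o) = Mul(4, Pow(Add(-4, 3), -1)) = Mul(4, Pow(-1, -1)) = Mul(4, -1) = -4)
Function('m')(Y) = Mul(Pow(Y, -1), Add(-4, Y)) (Function('m')(Y) = Mul(Add(Y, -4), Pow(Add(0, Y), -1)) = Mul(Add(-4, Y), Pow(Y, -1)) = Mul(Pow(Y, -1), Add(-4, Y)))
Function('q')(w, v) = Add(v, Mul(25, w))
Mul(Function('q')(Function('m')(1), Function('u')(-5, -3)), Pow(-64, -1)) = Mul(Add(Add(-5, Mul(-3, -3)), Mul(25, Mul(Pow(1, -1), Add(-4, 1)))), Pow(-64, -1)) = Mul(Add(Add(-5, 9), Mul(25, Mul(1, -3))), Rational(-1, 64)) = Mul(Add(4, Mul(25, -3)), Rational(-1, 64)) = Mul(Add(4, -75), Rational(-1, 64)) = Mul(-71, Rational(-1, 64)) = Rational(71, 64)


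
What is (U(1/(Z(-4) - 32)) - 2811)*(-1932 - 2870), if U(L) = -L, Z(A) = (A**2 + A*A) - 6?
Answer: 40492865/3 ≈ 1.3498e+7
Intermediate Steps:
Z(A) = -6 + 2*A**2 (Z(A) = (A**2 + A**2) - 6 = 2*A**2 - 6 = -6 + 2*A**2)
(U(1/(Z(-4) - 32)) - 2811)*(-1932 - 2870) = (-1/((-6 + 2*(-4)**2) - 32) - 2811)*(-1932 - 2870) = (-1/((-6 + 2*16) - 32) - 2811)*(-4802) = (-1/((-6 + 32) - 32) - 2811)*(-4802) = (-1/(26 - 32) - 2811)*(-4802) = (-1/(-6) - 2811)*(-4802) = (-1*(-1/6) - 2811)*(-4802) = (1/6 - 2811)*(-4802) = -16865/6*(-4802) = 40492865/3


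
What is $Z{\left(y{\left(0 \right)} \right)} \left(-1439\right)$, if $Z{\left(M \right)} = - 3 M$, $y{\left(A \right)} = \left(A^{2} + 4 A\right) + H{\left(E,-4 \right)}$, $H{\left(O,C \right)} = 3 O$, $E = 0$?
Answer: $0$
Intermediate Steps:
$y{\left(A \right)} = A^{2} + 4 A$ ($y{\left(A \right)} = \left(A^{2} + 4 A\right) + 3 \cdot 0 = \left(A^{2} + 4 A\right) + 0 = A^{2} + 4 A$)
$Z{\left(y{\left(0 \right)} \right)} \left(-1439\right) = - 3 \cdot 0 \left(4 + 0\right) \left(-1439\right) = - 3 \cdot 0 \cdot 4 \left(-1439\right) = \left(-3\right) 0 \left(-1439\right) = 0 \left(-1439\right) = 0$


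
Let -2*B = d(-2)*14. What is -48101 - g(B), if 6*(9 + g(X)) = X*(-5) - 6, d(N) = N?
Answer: -144238/3 ≈ -48079.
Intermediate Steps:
B = 14 (B = -(-1)*14 = -½*(-28) = 14)
g(X) = -10 - 5*X/6 (g(X) = -9 + (X*(-5) - 6)/6 = -9 + (-5*X - 6)/6 = -9 + (-6 - 5*X)/6 = -9 + (-1 - 5*X/6) = -10 - 5*X/6)
-48101 - g(B) = -48101 - (-10 - ⅚*14) = -48101 - (-10 - 35/3) = -48101 - 1*(-65/3) = -48101 + 65/3 = -144238/3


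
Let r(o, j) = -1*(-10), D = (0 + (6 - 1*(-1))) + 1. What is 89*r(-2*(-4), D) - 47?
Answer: 843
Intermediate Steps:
D = 8 (D = (0 + (6 + 1)) + 1 = (0 + 7) + 1 = 7 + 1 = 8)
r(o, j) = 10
89*r(-2*(-4), D) - 47 = 89*10 - 47 = 890 - 47 = 843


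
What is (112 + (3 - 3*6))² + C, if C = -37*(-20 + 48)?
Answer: 8373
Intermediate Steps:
C = -1036 (C = -37*28 = -1036)
(112 + (3 - 3*6))² + C = (112 + (3 - 3*6))² - 1036 = (112 + (3 - 18))² - 1036 = (112 - 15)² - 1036 = 97² - 1036 = 9409 - 1036 = 8373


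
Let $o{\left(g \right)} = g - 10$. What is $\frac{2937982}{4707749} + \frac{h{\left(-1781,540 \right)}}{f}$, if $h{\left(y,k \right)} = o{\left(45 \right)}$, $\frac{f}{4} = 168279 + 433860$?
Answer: $\frac{7076458945207}{11338877100444} \approx 0.62409$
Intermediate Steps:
$f = 2408556$ ($f = 4 \left(168279 + 433860\right) = 4 \cdot 602139 = 2408556$)
$o{\left(g \right)} = -10 + g$ ($o{\left(g \right)} = g - 10 = -10 + g$)
$h{\left(y,k \right)} = 35$ ($h{\left(y,k \right)} = -10 + 45 = 35$)
$\frac{2937982}{4707749} + \frac{h{\left(-1781,540 \right)}}{f} = \frac{2937982}{4707749} + \frac{35}{2408556} = \frac{7076458945207}{11338877100444}$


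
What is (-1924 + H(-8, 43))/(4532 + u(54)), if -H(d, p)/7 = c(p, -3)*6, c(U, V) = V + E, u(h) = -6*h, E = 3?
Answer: -481/1052 ≈ -0.45722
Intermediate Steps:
c(U, V) = 3 + V (c(U, V) = V + 3 = 3 + V)
H(d, p) = 0 (H(d, p) = -7*(3 - 3)*6 = -0*6 = -7*0 = 0)
(-1924 + H(-8, 43))/(4532 + u(54)) = (-1924 + 0)/(4532 - 6*54) = -1924/(4532 - 324) = -1924/4208 = -1924*1/4208 = -481/1052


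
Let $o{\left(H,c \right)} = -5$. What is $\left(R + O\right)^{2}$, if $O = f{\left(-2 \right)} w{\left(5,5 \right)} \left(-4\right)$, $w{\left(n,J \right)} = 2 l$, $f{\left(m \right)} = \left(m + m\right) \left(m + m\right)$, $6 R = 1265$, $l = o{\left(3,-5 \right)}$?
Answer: $\frac{26061025}{36} \approx 7.2392 \cdot 10^{5}$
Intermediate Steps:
$l = -5$
$R = \frac{1265}{6}$ ($R = \frac{1}{6} \cdot 1265 = \frac{1265}{6} \approx 210.83$)
$f{\left(m \right)} = 4 m^{2}$ ($f{\left(m \right)} = 2 m 2 m = 4 m^{2}$)
$w{\left(n,J \right)} = -10$ ($w{\left(n,J \right)} = 2 \left(-5\right) = -10$)
$O = 640$ ($O = 4 \left(-2\right)^{2} \left(-10\right) \left(-4\right) = 4 \cdot 4 \left(-10\right) \left(-4\right) = 16 \left(-10\right) \left(-4\right) = \left(-160\right) \left(-4\right) = 640$)
$\left(R + O\right)^{2} = \left(\frac{1265}{6} + 640\right)^{2} = \left(\frac{5105}{6}\right)^{2} = \frac{26061025}{36}$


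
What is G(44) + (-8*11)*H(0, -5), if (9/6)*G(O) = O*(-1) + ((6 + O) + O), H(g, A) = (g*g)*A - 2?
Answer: 628/3 ≈ 209.33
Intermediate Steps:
H(g, A) = -2 + A*g² (H(g, A) = g²*A - 2 = A*g² - 2 = -2 + A*g²)
G(O) = 4 + 2*O/3 (G(O) = 2*(O*(-1) + ((6 + O) + O))/3 = 2*(-O + (6 + 2*O))/3 = 2*(6 + O)/3 = 4 + 2*O/3)
G(44) + (-8*11)*H(0, -5) = (4 + (⅔)*44) + (-8*11)*(-2 - 5*0²) = (4 + 88/3) - 88*(-2 - 5*0) = 100/3 - 88*(-2 + 0) = 100/3 - 88*(-2) = 100/3 + 176 = 628/3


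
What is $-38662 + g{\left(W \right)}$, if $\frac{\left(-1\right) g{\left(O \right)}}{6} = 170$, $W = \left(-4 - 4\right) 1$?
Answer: $-39682$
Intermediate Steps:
$W = -8$ ($W = \left(-8\right) 1 = -8$)
$g{\left(O \right)} = -1020$ ($g{\left(O \right)} = \left(-6\right) 170 = -1020$)
$-38662 + g{\left(W \right)} = -38662 - 1020 = -39682$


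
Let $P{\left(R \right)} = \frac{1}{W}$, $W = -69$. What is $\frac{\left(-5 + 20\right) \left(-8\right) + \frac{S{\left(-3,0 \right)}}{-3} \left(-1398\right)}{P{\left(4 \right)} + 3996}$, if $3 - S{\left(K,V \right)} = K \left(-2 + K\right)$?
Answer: $- \frac{3312}{2317} \approx -1.4294$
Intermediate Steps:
$S{\left(K,V \right)} = 3 - K \left(-2 + K\right)$
$P{\left(R \right)} = - \frac{1}{69}$ ($P{\left(R \right)} = \frac{1}{-69} = - \frac{1}{69}$)
$\frac{\left(-5 + 20\right) \left(-8\right) + \frac{S{\left(-3,0 \right)}}{-3} \left(-1398\right)}{P{\left(4 \right)} + 3996} = \frac{\left(-5 + 20\right) \left(-8\right) + \frac{3 - \left(-3\right)^{2} + 2 \left(-3\right)}{-3} \left(-1398\right)}{- \frac{1}{69} + 3996} = \frac{15 \left(-8\right) + \left(3 - 9 - 6\right) \left(- \frac{1}{3}\right) \left(-1398\right)}{\frac{275723}{69}} = \left(-120 + \left(3 - 9 - 6\right) \left(- \frac{1}{3}\right) \left(-1398\right)\right) \frac{69}{275723} = \left(-120 + \left(-12\right) \left(- \frac{1}{3}\right) \left(-1398\right)\right) \frac{69}{275723} = \left(-120 + 4 \left(-1398\right)\right) \frac{69}{275723} = \left(-120 - 5592\right) \frac{69}{275723} = \left(-5712\right) \frac{69}{275723} = - \frac{3312}{2317}$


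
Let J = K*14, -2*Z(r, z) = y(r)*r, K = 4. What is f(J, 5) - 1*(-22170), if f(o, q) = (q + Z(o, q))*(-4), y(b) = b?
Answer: 28422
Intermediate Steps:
Z(r, z) = -r²/2 (Z(r, z) = -r*r/2 = -r²/2)
J = 56 (J = 4*14 = 56)
f(o, q) = -4*q + 2*o² (f(o, q) = (q - o²/2)*(-4) = -4*q + 2*o²)
f(J, 5) - 1*(-22170) = (-4*5 + 2*56²) - 1*(-22170) = (-20 + 2*3136) + 22170 = (-20 + 6272) + 22170 = 6252 + 22170 = 28422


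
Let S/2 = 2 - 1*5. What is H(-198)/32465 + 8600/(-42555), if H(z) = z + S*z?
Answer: -9482782/55261923 ≈ -0.17160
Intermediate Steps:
S = -6 (S = 2*(2 - 1*5) = 2*(2 - 5) = 2*(-3) = -6)
H(z) = -5*z (H(z) = z - 6*z = -5*z)
H(-198)/32465 + 8600/(-42555) = -5*(-198)/32465 + 8600/(-42555) = 990*(1/32465) + 8600*(-1/42555) = 198/6493 - 1720/8511 = -9482782/55261923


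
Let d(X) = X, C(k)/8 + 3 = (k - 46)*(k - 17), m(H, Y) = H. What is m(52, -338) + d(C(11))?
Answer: 1708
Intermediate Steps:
C(k) = -24 + 8*(-46 + k)*(-17 + k) (C(k) = -24 + 8*((k - 46)*(k - 17)) = -24 + 8*((-46 + k)*(-17 + k)) = -24 + 8*(-46 + k)*(-17 + k))
m(52, -338) + d(C(11)) = 52 + (6232 - 504*11 + 8*11**2) = 52 + (6232 - 5544 + 8*121) = 52 + (6232 - 5544 + 968) = 52 + 1656 = 1708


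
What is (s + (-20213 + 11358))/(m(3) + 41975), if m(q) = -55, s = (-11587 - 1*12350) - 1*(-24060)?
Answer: -2183/10480 ≈ -0.20830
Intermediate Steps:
s = 123 (s = (-11587 - 12350) + 24060 = -23937 + 24060 = 123)
(s + (-20213 + 11358))/(m(3) + 41975) = (123 + (-20213 + 11358))/(-55 + 41975) = (123 - 8855)/41920 = -8732*1/41920 = -2183/10480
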